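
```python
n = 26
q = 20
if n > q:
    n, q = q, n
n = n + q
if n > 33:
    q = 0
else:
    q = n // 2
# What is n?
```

Trace:
`n = 26` → n = 26
`q = 20` → q = 20
`if n > q: ...` → n > q is True → n = 20; q = 26
`n = n + q` → n = 46
`if n > 33: ...` → n > 33 is True → q = 0
So n = 46

Answer: 46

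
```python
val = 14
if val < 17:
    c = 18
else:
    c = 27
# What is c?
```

Trace:
`val = 14` → val = 14
`if val < 17: ...` → val < 17 is True → c = 18
So c = 18

Answer: 18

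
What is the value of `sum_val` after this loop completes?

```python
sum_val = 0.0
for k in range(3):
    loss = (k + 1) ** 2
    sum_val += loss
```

Sum of squared losses 1² + 2² + ... + 3²
`sum_val` takes the values: 0.0 → 1.0 → 5.0 → 14.0

Answer: 14.0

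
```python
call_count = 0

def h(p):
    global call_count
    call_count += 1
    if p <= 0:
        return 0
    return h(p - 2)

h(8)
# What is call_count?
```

Linear recursion stepping by 2: 5 calls from p=8 down to ≤0.

Answer: 5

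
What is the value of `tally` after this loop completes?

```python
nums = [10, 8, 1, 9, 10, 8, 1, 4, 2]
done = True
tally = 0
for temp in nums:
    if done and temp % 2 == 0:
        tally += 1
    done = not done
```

Count even values at even positions
`tally` takes the values: 0 → 1 → 2 → 3

Answer: 3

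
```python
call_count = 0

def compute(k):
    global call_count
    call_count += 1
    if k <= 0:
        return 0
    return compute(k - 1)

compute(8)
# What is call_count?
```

Linear recursion stepping by 1: 9 calls from k=8 down to ≤0.

Answer: 9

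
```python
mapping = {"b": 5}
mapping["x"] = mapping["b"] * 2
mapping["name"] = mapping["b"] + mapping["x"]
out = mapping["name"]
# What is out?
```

Trace:
`mapping = {"b": 5}` → mapping = {'b': 5}
`mapping["x"] = mapping["b"] * 2` → mapping = {'b': 5, 'x': 10}
`mapping["name"] = mapping["b"] + mapping["x"]` → mapping = {'b': 5, 'x': 10, 'name': 15}
`out = mapping["name"]` → out = 15
So out = 15

Answer: 15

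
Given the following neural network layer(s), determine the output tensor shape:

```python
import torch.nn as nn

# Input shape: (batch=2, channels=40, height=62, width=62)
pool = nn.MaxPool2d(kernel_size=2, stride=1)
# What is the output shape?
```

Input: (2, 40, 62, 62) -> Output: (2, 40, 61, 61)

Answer: (2, 40, 61, 61)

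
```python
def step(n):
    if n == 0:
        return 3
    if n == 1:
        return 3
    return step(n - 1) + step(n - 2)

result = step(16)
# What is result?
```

Build up from base cases: step(0)=3, step(1)=3, step(2)=6, step(3)=9, step(4)=15, step(5)=24, step(6)=39, ..., step(16)=4791

Answer: 4791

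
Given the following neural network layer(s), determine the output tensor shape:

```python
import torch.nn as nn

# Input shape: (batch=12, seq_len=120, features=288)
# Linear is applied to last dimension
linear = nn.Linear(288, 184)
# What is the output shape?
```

Input: (12, 120, 288) -> Output: (12, 120, 184)

Answer: (12, 120, 184)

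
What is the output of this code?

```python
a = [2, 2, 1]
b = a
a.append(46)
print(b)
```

Key concept: basic list aliasing.
Step by step:
`a = [2, 2, 1]` → a = [2, 2, 1]
`b = a` → b = [2, 2, 1] (same object as a)
`a.append(46)` → a = [2, 2, 1, 46] (same object as b); b = [2, 2, 1, 46] (same object as a)
`print(b)` → prints [2, 2, 1, 46]

Answer: [2, 2, 1, 46]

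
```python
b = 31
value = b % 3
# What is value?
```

Trace:
`b = 31` → b = 31
`value = b % 3` → value = 1
So value = 1

Answer: 1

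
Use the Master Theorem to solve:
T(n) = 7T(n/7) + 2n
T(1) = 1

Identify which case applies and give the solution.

a=7, b=7, f(n)=2n. log_7(7) = 1. Since c=1 = 1, Case 2 applies: T(n) = Θ(n^log_b(a) · log n) = O(n log n).

Answer: O(n log n) - Case 2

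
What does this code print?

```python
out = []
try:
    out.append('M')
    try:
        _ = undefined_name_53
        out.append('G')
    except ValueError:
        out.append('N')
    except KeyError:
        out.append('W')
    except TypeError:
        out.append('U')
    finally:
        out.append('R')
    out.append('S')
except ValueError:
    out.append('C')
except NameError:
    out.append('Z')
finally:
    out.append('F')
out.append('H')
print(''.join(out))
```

Execution trace: 'M' (try body) → 'R' (inner finally) → 'Z' (except NameError) → 'F' (finally) → 'H' (after the try/except). Output: MRZFH

Answer: MRZFH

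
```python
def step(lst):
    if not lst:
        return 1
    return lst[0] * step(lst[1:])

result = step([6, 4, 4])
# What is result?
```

Product over [6, 4, 4] = 6 * 4 * 4 = 96

Answer: 96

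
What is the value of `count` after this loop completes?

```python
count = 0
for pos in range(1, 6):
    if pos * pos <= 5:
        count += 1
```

Count numbers where pos² ≤ 5
`count` takes the values: 0 → 1 → 2

Answer: 2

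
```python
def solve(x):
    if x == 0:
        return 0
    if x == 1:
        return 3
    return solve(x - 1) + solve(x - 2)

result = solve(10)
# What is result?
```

Build up from base cases: solve(0)=0, solve(1)=3, solve(2)=3, solve(3)=6, solve(4)=9, solve(5)=15, solve(6)=24, ..., solve(10)=165

Answer: 165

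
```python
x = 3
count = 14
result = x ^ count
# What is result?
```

Trace:
`x = 3` → x = 3
`count = 14` → count = 14
`result = x ^ count` → result = 13
So result = 13

Answer: 13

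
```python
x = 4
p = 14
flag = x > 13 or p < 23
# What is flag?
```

Trace:
`x = 4` → x = 4
`p = 14` → p = 14
`flag = x > 13 or p < 23` → flag = True
So flag = True

Answer: True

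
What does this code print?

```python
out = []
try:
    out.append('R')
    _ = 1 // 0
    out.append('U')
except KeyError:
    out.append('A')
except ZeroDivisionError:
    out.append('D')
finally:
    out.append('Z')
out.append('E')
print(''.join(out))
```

Execution trace: 'R' (try body) → 'D' (except ZeroDivisionError) → 'Z' (finally) → 'E' (after the try/except). Output: RDZE

Answer: RDZE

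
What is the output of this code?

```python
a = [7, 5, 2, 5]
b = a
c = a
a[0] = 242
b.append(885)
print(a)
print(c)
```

Key concept: multiple aliases.
Step by step:
`a = [7, 5, 2, 5]` → a = [7, 5, 2, 5]
`b = a` → b = [7, 5, 2, 5] (same object as a)
`c = a` → c = [7, 5, 2, 5] (same object as a, b)
`a[0] = 242` → a = [242, 5, 2, 5] (same object as b, c); b = [242, 5, 2, 5] (same object as a, c); c = [242, 5, 2, 5] (same object as a, b)
`b.append(885)` → a = [242, 5, 2, 5, 885] (same object as b, c); b = [242, 5, 2, 5, 885] (same object as a, c); c = [242, 5, 2, 5, 885] (same object as a, b)
`print(a)` → prints [242, 5, 2, 5, 885]
`print(c)` → prints [242, 5, 2, 5, 885]

Answer:
[242, 5, 2, 5, 885]
[242, 5, 2, 5, 885]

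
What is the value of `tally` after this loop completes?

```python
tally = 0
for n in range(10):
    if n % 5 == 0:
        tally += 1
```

Count numbers divisible by 5 in range(10)
`tally` takes the values: 0 → 1 → 2

Answer: 2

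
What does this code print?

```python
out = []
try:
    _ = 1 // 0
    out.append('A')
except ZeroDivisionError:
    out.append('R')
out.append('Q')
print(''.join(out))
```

Execution trace: 'R' (except ZeroDivisionError) → 'Q' (after the try/except). Output: RQ

Answer: RQ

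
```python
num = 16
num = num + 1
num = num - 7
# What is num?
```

Trace:
`num = 16` → num = 16
`num = num + 1` → num = 17
`num = num - 7` → num = 10
So num = 10

Answer: 10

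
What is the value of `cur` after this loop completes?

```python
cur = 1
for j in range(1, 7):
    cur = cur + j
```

Start at 1, add 1 through 6
`cur` takes the values: 1 → 2 → 4 → 7 → 11 → 16 → 22

Answer: 22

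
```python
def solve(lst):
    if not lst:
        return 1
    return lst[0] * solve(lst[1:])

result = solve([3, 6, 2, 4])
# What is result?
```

Product over [3, 6, 2, 4] = 3 * 6 * 2 * 4 = 144

Answer: 144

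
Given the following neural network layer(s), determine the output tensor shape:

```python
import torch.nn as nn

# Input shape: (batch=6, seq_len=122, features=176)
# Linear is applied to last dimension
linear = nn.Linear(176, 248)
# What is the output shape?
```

Input: (6, 122, 176) -> Output: (6, 122, 248)

Answer: (6, 122, 248)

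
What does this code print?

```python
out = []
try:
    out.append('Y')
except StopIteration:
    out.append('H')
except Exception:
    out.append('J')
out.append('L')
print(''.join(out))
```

Execution trace: 'Y' (try body, no exception) → 'L' (after the try/except). Output: YL

Answer: YL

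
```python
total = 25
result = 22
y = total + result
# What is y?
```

Trace:
`total = 25` → total = 25
`result = 22` → result = 22
`y = total + result` → y = 47
So y = 47

Answer: 47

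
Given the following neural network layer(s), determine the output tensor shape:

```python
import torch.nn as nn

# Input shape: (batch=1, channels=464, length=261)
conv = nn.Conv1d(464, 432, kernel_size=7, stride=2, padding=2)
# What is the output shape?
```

Input: (1, 464, 261) -> Output: (1, 432, 130)

Answer: (1, 432, 130)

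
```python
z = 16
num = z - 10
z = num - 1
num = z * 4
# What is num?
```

Trace:
`z = 16` → z = 16
`num = z - 10` → num = 6
`z = num - 1` → z = 5
`num = z * 4` → num = 20
So num = 20

Answer: 20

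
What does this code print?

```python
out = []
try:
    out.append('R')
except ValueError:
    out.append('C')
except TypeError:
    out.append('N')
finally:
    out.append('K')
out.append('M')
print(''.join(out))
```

Execution trace: 'R' (try body, no exception) → 'K' (finally) → 'M' (after the try/except). Output: RKM

Answer: RKM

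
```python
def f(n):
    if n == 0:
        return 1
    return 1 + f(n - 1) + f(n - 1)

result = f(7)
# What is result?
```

f(n) = 1 + 2·f(n-1), f(0)=1. Closed form: (1+1)·2^7 - 1 = 255.

Answer: 255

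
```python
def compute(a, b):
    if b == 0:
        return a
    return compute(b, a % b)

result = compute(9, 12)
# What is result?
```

compute(9, 12) -> compute(12, 9) -> compute(9, 3) -> compute(3, 0) -> 3

Answer: 3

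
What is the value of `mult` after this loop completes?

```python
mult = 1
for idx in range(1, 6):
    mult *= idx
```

5! = 120
`mult` takes the values: 1 → 2 → 6 → 24 → 120

Answer: 120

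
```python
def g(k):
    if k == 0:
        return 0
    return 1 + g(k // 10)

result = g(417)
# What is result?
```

Count of digits of 417: 3

Answer: 3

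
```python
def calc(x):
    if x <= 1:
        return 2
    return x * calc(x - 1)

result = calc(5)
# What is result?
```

calc(5) = 5 * 4 * 3 * 2 * 2 = 240

Answer: 240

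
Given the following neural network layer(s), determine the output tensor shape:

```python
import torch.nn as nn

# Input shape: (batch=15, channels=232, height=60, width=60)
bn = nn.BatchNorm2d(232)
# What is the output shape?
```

Input: (15, 232, 60, 60) -> Output: (15, 232, 60, 60)

Answer: (15, 232, 60, 60)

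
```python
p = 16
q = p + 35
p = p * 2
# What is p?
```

Trace:
`p = 16` → p = 16
`q = p + 35` → q = 51
`p = p * 2` → p = 32
So p = 32

Answer: 32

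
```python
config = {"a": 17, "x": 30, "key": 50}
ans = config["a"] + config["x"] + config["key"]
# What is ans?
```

Trace:
`config = {"a": 17, "x": 30, "key": 50}` → config = {'a': 17, 'x': 30, 'key': 50}
`ans = config["a"] + config["x"] + config["key"]` → ans = 97
So ans = 97

Answer: 97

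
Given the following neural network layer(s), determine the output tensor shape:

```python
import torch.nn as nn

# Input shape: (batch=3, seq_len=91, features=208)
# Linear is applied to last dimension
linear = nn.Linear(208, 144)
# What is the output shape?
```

Input: (3, 91, 208) -> Output: (3, 91, 144)

Answer: (3, 91, 144)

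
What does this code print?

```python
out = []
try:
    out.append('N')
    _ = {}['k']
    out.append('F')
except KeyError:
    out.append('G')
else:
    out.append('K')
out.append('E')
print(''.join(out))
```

Execution trace: 'N' (try body) → 'G' (except KeyError) → 'E' (after the try/except). Output: NGE

Answer: NGE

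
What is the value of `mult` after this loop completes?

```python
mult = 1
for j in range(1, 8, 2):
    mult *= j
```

Product of 1, 3, 5, ... up to 7
`mult` takes the values: 1 → 3 → 15 → 105

Answer: 105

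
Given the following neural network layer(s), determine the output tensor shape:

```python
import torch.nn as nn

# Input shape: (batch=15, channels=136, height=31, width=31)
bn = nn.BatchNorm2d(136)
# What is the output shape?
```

Input: (15, 136, 31, 31) -> Output: (15, 136, 31, 31)

Answer: (15, 136, 31, 31)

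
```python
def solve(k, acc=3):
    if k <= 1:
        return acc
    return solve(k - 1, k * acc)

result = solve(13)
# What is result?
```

Accumulator trace (n, acc): (13, 3) -> (12, 39) -> (11, 468) -> (10, 5148) -> (9, 51480) -> (8, 463320) -> (7, 3706560) -> (6, 25945920) -> (5, 155675520) -> (4, 778377600) -> (3, 3113510400) -> (2, 9340531200) -> (1, 18681062400) -> return 18681062400

Answer: 18681062400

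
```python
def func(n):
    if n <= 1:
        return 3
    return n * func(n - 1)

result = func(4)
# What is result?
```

func(4) = 4 * 3 * 2 * 3 = 72

Answer: 72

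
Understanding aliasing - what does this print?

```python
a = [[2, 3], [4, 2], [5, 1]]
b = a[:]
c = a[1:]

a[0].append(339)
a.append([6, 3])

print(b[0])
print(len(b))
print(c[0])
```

Key concept: slice with nested mutation.
Step by step:
`a = [[2, 3], [4, 2], [5, 1]]` → a = [[2, 3], [4, 2], [5, 1]]
`b = a[:]` → b = [[2, 3], [4, 2], [5, 1]]
`c = a[1:]` → c = [[4, 2], [5, 1]]
`a[0].append(339)` → a = [[2, 3, 339], [4, 2], [5, 1]]; b = [[2, 3, 339], [4, 2], [5, 1]]
`a.append([6, 3])` → a = [[2, 3, 339], [4, 2], [5, 1], [6, 3]]
`print(b[0])` → prints [2, 3, 339]
`print(len(b))` → prints 3
`print(c[0])` → prints [4, 2]

Answer:
[2, 3, 339]
3
[4, 2]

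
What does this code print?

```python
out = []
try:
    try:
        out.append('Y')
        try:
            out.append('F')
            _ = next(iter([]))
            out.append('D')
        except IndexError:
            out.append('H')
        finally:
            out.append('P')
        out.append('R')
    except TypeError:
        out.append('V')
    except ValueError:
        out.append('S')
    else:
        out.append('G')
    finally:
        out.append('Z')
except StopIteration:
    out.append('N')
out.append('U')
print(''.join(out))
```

Execution trace: 'Y' (try body) → 'F' (inner try body) → 'P' (inner finally) → 'Z' (finally) → 'N' (outer except StopIteration) → 'U' (after the try/except). Output: YFPZNU

Answer: YFPZNU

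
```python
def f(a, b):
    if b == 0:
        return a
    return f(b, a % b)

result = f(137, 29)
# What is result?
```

f(137, 29) -> f(29, 21) -> f(21, 8) -> f(8, 5) -> f(5, 3) -> f(3, 2) -> f(2, 1) -> f(1, 0) -> 1

Answer: 1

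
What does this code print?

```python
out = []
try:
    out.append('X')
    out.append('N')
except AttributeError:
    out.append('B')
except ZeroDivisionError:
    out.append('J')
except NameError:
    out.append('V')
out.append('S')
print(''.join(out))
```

Execution trace: 'X' (try body) → 'N' (try body, no exception) → 'S' (after the try/except). Output: XNS

Answer: XNS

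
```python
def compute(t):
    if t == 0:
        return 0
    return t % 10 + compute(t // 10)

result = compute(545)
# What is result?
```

Sum of digits of 545: 5 + 4 + 5 = 14

Answer: 14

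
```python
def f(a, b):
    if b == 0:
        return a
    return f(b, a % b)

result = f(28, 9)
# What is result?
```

f(28, 9) -> f(9, 1) -> f(1, 0) -> 1

Answer: 1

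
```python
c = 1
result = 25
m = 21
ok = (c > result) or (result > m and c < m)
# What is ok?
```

Trace:
`c = 1` → c = 1
`result = 25` → result = 25
`m = 21` → m = 21
`ok = (c > result) or (result > m and c < m)` → ok = True
So ok = True

Answer: True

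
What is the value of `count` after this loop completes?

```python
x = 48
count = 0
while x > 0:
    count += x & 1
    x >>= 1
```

Count set bits in 48 (binary: 0b110000)
`count` takes the values: 0 → 1 → 2

Answer: 2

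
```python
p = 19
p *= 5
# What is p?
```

Trace:
`p = 19` → p = 19
`p *= 5` → p = 95
So p = 95

Answer: 95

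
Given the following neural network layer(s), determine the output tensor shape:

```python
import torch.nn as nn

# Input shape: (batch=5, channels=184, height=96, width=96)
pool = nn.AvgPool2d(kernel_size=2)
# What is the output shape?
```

Input: (5, 184, 96, 96) -> Output: (5, 184, 48, 48)

Answer: (5, 184, 48, 48)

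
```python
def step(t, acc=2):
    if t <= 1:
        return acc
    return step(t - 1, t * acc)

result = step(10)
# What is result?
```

Accumulator trace (n, acc): (10, 2) -> (9, 20) -> (8, 180) -> (7, 1440) -> (6, 10080) -> (5, 60480) -> (4, 302400) -> (3, 1209600) -> (2, 3628800) -> (1, 7257600) -> return 7257600

Answer: 7257600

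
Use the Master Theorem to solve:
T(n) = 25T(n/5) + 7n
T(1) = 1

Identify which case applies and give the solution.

a=25, b=5, f(n)=7n. log_5(25) = 2. Since c=1 < 2, Case 1 applies: T(n) = Θ(n^log_b(a)) = O(n^2).

Answer: O(n^2) - Case 1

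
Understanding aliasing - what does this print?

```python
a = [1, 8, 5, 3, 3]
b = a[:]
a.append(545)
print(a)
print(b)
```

Key concept: slice [:] creates copy.
Step by step:
`a = [1, 8, 5, 3, 3]` → a = [1, 8, 5, 3, 3]
`b = a[:]` → b = [1, 8, 5, 3, 3]
`a.append(545)` → a = [1, 8, 5, 3, 3, 545]
`print(a)` → prints [1, 8, 5, 3, 3, 545]
`print(b)` → prints [1, 8, 5, 3, 3]

Answer:
[1, 8, 5, 3, 3, 545]
[1, 8, 5, 3, 3]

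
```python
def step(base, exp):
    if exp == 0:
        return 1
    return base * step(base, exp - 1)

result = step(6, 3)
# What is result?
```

step(6, 3) = 6 * 6 * 6 = 216

Answer: 216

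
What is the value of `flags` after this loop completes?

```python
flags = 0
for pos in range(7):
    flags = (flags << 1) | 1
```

Build 7 consecutive 1-bits: 0b1111111
`flags` takes the values: 0 → 1 → 3 → 7 → 15 → 31 → 63 → 127

Answer: 127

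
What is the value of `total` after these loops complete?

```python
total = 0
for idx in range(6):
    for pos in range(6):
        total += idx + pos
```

Sum of all idx+pos for idx,pos in 6x6
`total` takes the values: 0 → 1 → 3 → 6 → 10 → 15 → 16 → 18 → 21 → 25 → 30 → 36 → 38 → 41 → 45 → 50 → 56 → 63 → 66 → 70 → 75 → 81 → 88 → 96 → 100 → 105 → 111 → 118 → 126 → 135 → 140 → 146 → 153 → 161 → 170 → 180

Answer: 180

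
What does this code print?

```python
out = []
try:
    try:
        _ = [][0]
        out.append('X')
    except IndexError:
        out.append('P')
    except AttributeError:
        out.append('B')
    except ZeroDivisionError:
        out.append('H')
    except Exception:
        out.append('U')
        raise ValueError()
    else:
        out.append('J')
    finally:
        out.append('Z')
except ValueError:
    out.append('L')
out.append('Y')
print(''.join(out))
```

Execution trace: 'P' (inner except IndexError) → 'Z' (inner finally) → 'Y' (after the try/except). Output: PZY

Answer: PZY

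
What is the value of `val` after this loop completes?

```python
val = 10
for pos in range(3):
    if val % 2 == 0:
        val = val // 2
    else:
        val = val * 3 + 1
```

Collatz-style transformation from 10
`val` takes the values: 10 → 5 → 16 → 8

Answer: 8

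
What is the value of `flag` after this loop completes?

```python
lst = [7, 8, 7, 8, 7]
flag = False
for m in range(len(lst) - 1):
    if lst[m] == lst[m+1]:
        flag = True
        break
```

Check consecutive duplicates in [7, 8, 7, 8, 7]
`flag` takes the values: False

Answer: False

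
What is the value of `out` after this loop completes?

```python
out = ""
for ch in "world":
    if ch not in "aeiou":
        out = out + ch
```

Remove vowels from 'world'
`out` takes the values: "" → "w" → "wr" → "wrl" → "wrld"

Answer: "wrld"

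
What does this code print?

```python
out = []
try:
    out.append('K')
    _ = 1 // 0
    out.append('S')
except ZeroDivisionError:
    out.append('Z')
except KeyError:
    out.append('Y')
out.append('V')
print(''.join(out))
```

Execution trace: 'K' (try body) → 'Z' (except ZeroDivisionError) → 'V' (after the try/except). Output: KZV

Answer: KZV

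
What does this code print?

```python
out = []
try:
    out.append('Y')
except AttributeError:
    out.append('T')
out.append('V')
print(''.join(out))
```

Execution trace: 'Y' (try body, no exception) → 'V' (after the try/except). Output: YV

Answer: YV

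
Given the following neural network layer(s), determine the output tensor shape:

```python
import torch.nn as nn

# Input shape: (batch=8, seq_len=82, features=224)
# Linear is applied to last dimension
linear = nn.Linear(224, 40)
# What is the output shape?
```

Input: (8, 82, 224) -> Output: (8, 82, 40)

Answer: (8, 82, 40)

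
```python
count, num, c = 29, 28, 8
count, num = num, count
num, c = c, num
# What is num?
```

Trace:
`count, num, c = 29, 28, 8` → count = 29; num = 28; c = 8
`count, num = num, count` → count = 28; num = 29
`num, c = c, num` → num = 8; c = 29
So num = 8

Answer: 8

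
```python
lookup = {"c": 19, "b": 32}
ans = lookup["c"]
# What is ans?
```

Trace:
`lookup = {"c": 19, "b": 32}` → lookup = {'c': 19, 'b': 32}
`ans = lookup["c"]` → ans = 19
So ans = 19

Answer: 19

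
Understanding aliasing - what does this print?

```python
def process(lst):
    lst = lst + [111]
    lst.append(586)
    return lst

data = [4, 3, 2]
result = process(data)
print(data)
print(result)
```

Key concept: rebinding parameter vs mutation.
Step by step:
`data = [4, 3, 2]` → data = [4, 3, 2]
`result = process(data)` → result = [4, 3, 2, 111, 586]
`print(data)` → prints [4, 3, 2]
`print(result)` → prints [4, 3, 2, 111, 586]

Answer:
[4, 3, 2]
[4, 3, 2, 111, 586]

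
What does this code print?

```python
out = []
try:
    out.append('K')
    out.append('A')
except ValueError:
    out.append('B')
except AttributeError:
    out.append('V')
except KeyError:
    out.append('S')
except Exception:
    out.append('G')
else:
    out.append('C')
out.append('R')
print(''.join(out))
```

Execution trace: 'K' (try body) → 'A' (try body, no exception) → 'C' (else) → 'R' (after the try/except). Output: KACR

Answer: KACR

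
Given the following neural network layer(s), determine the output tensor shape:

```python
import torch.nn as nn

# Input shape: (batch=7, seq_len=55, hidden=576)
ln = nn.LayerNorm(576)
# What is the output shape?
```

Input: (7, 55, 576) -> Output: (7, 55, 576)

Answer: (7, 55, 576)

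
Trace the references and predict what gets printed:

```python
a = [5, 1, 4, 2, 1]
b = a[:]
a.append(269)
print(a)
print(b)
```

Key concept: slice [:] creates copy.
Step by step:
`a = [5, 1, 4, 2, 1]` → a = [5, 1, 4, 2, 1]
`b = a[:]` → b = [5, 1, 4, 2, 1]
`a.append(269)` → a = [5, 1, 4, 2, 1, 269]
`print(a)` → prints [5, 1, 4, 2, 1, 269]
`print(b)` → prints [5, 1, 4, 2, 1]

Answer:
[5, 1, 4, 2, 1, 269]
[5, 1, 4, 2, 1]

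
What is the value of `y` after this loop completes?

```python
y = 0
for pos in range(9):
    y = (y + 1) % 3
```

Increment mod 3, 9 times = 0
`y` takes the values: 0 → 1 → 2 → 0 → 1 → 2 → 0 → 1 → 2 → 0

Answer: 0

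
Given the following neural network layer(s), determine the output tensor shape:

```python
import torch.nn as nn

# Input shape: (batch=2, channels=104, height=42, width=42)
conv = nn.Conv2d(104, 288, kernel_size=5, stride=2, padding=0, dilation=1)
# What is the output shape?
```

Input: (2, 104, 42, 42) -> Output: (2, 288, 19, 19)

Answer: (2, 288, 19, 19)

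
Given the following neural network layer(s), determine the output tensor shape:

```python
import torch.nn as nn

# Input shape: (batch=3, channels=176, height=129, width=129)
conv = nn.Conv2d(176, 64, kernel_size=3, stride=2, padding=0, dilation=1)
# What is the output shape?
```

Input: (3, 176, 129, 129) -> Output: (3, 64, 64, 64)

Answer: (3, 64, 64, 64)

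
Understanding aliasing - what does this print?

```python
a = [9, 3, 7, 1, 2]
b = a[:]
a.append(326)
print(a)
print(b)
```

Key concept: slice [:] creates copy.
Step by step:
`a = [9, 3, 7, 1, 2]` → a = [9, 3, 7, 1, 2]
`b = a[:]` → b = [9, 3, 7, 1, 2]
`a.append(326)` → a = [9, 3, 7, 1, 2, 326]
`print(a)` → prints [9, 3, 7, 1, 2, 326]
`print(b)` → prints [9, 3, 7, 1, 2]

Answer:
[9, 3, 7, 1, 2, 326]
[9, 3, 7, 1, 2]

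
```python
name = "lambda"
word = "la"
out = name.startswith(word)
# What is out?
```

Trace:
`name = "lambda"` → name = 'lambda'
`word = "la"` → word = 'la'
`out = name.startswith(word)` → out = True
So out = True

Answer: True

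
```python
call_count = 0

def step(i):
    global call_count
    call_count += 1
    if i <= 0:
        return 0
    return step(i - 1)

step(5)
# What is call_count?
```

Linear recursion stepping by 1: 6 calls from i=5 down to ≤0.

Answer: 6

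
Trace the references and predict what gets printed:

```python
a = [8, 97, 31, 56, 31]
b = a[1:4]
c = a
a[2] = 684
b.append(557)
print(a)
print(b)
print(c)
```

Key concept: slice vs alias.
Step by step:
`a = [8, 97, 31, 56, 31]` → a = [8, 97, 31, 56, 31]
`b = a[1:4]` → b = [97, 31, 56]
`c = a` → c = [8, 97, 31, 56, 31] (same object as a)
`a[2] = 684` → a = [8, 97, 684, 56, 31] (same object as c); c = [8, 97, 684, 56, 31] (same object as a)
`b.append(557)` → b = [97, 31, 56, 557]
`print(a)` → prints [8, 97, 684, 56, 31]
`print(b)` → prints [97, 31, 56, 557]
`print(c)` → prints [8, 97, 684, 56, 31]

Answer:
[8, 97, 684, 56, 31]
[97, 31, 56, 557]
[8, 97, 684, 56, 31]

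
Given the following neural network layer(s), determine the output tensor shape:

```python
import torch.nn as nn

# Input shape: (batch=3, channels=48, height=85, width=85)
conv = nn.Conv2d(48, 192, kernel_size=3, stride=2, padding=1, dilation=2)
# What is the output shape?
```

Input: (3, 48, 85, 85) -> Output: (3, 192, 42, 42)

Answer: (3, 192, 42, 42)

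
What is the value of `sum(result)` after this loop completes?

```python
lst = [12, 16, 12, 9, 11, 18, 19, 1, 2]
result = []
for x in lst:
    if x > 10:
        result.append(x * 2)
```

Sum of doubled values > 10
`result` takes the values: [] → [24] → [24, 32] → [24, 32, 24] → [24, 32, 24, 22] → [24, 32, 24, 22, 36] → [24, 32, 24, 22, 36, 38]
So `sum(result)` = 176

Answer: 176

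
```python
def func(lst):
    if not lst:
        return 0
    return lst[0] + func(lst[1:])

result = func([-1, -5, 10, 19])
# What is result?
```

(-1) + (-5) + 10 + 19 + 0 = 23

Answer: 23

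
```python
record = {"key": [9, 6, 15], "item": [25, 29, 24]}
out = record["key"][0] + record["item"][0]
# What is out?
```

Trace:
`record = {"key": [9, 6, 15], "item": [25, 29, 24]}` → record = {'key': [9, 6, 15], 'item': [25, 29, 24]}
`out = record["key"][0] + record["item"][0]` → out = 34
So out = 34

Answer: 34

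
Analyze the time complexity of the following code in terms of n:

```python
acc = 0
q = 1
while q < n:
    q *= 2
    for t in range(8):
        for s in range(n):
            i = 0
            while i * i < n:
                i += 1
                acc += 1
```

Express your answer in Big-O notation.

Each loop level contributes: log n × 1 × n × √n. Multiplying the contributions gives O(n√n log n).

Answer: O(n√n log n)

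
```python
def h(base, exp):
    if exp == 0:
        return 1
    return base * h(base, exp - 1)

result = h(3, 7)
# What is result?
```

h(3, 7) = 3 * 3 * 3 * 3 * 3 * 3 * 3 = 2187

Answer: 2187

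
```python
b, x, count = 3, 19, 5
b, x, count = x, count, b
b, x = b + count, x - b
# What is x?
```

Trace:
`b, x, count = 3, 19, 5` → b = 3; x = 19; count = 5
`b, x, count = x, count, b` → b = 19; x = 5; count = 3
`b, x = b + count, x - b` → b = 22; x = -14
So x = -14

Answer: -14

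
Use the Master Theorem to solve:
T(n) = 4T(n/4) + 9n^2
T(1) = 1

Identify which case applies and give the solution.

a=4, b=4, f(n)=9n^2. log_4(4) = 1. Since c=2 > 1 and the regularity condition holds (4(n/4)^2 = (4/4^2)n^2 with 4/4^2 < 1), Case 3 applies: T(n) = Θ(f(n)) = O(n^2).

Answer: O(n^2) - Case 3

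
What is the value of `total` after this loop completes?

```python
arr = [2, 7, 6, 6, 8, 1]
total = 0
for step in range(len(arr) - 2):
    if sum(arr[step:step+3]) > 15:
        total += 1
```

Count windows with sum > 15
`total` takes the values: 0 → 1 → 2

Answer: 2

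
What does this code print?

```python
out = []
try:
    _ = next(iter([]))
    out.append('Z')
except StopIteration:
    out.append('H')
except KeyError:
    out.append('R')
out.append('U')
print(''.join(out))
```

Execution trace: 'H' (except StopIteration) → 'U' (after the try/except). Output: HU

Answer: HU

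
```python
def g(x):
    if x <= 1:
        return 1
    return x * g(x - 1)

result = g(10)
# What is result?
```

g(10) = 10 * 9 * 8 * 7 * 6 * 5 * 4 * 3 * 2 * 1 = 3628800

Answer: 3628800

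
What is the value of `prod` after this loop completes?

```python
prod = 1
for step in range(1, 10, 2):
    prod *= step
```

Product of 1, 3, 5, ... up to 9
`prod` takes the values: 1 → 3 → 15 → 105 → 945

Answer: 945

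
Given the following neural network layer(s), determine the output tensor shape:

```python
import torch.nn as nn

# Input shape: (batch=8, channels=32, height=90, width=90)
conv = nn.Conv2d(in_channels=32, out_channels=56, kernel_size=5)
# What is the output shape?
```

Input: (8, 32, 90, 90) -> Output: (8, 56, 86, 86)

Answer: (8, 56, 86, 86)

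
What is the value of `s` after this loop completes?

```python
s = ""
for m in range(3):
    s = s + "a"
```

Repeat 'a' 3 times
`s` takes the values: "" → "a" → "aa" → "aaa"

Answer: "aaa"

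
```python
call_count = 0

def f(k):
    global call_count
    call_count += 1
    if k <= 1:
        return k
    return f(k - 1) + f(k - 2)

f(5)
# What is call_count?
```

Calls(k) = 1 + Calls(k-1) + Calls(k-2); Calls(0)=Calls(1)=1. For k=5 this gives 15.

Answer: 15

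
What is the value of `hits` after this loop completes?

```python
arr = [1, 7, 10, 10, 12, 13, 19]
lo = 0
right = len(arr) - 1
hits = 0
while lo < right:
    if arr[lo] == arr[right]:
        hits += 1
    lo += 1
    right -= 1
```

Count matching pairs from ends
`hits` takes the values: 0

Answer: 0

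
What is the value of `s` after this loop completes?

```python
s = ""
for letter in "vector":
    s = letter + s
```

Reverse 'vector'
`s` takes the values: "" → "v" → "ev" → "cev" → "tcev" → "otcev" → "rotcev"

Answer: "rotcev"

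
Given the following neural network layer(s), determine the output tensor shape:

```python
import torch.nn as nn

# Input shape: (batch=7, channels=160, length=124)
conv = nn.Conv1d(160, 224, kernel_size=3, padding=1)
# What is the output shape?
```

Input: (7, 160, 124) -> Output: (7, 224, 124)

Answer: (7, 224, 124)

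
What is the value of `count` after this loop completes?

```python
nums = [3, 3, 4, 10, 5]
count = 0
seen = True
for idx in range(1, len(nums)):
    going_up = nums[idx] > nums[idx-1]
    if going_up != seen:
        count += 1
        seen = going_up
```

Count direction changes in [3, 3, 4, 10, 5]
`count` takes the values: 0 → 1 → 2 → 3

Answer: 3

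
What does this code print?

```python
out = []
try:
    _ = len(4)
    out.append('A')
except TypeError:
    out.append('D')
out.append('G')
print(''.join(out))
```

Execution trace: 'D' (except TypeError) → 'G' (after the try/except). Output: DG

Answer: DG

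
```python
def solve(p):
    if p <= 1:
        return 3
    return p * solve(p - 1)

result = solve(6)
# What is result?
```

solve(6) = 6 * 5 * 4 * 3 * 2 * 3 = 2160

Answer: 2160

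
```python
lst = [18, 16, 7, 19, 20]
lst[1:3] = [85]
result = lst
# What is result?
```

Trace:
`lst = [18, 16, 7, 19, 20]` → lst = [18, 16, 7, 19, 20]
`lst[1:3] = [85]` → lst = [18, 85, 19, 20]
`result = lst` → result = [18, 85, 19, 20]
So result = [18, 85, 19, 20]

Answer: [18, 85, 19, 20]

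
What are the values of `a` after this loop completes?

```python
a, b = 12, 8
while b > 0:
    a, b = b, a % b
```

GCD of 12 and 8
`a` takes the values: 12 → 8 → 4

Answer: 4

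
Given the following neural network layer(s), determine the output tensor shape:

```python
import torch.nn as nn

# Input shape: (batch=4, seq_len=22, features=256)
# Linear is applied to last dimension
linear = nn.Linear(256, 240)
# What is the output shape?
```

Input: (4, 22, 256) -> Output: (4, 22, 240)

Answer: (4, 22, 240)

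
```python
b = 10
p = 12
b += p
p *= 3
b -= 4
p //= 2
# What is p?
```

Trace:
`b = 10` → b = 10
`p = 12` → p = 12
`b += p` → b = 22
`p *= 3` → p = 36
`b -= 4` → b = 18
`p //= 2` → p = 18
So p = 18

Answer: 18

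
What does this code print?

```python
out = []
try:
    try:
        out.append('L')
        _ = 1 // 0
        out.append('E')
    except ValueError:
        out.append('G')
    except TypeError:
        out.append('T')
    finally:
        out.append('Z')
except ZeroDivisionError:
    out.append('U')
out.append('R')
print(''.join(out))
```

Execution trace: 'L' (try body) → 'Z' (finally) → 'U' (outer except ZeroDivisionError) → 'R' (after the try/except). Output: LZUR

Answer: LZUR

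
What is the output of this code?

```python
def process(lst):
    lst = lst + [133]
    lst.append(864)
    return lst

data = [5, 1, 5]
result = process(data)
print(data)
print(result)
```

Key concept: rebinding parameter vs mutation.
Step by step:
`data = [5, 1, 5]` → data = [5, 1, 5]
`result = process(data)` → result = [5, 1, 5, 133, 864]
`print(data)` → prints [5, 1, 5]
`print(result)` → prints [5, 1, 5, 133, 864]

Answer:
[5, 1, 5]
[5, 1, 5, 133, 864]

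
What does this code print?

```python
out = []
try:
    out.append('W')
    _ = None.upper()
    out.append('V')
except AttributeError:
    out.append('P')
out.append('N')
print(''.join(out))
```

Execution trace: 'W' (try body) → 'P' (except AttributeError) → 'N' (after the try/except). Output: WPN

Answer: WPN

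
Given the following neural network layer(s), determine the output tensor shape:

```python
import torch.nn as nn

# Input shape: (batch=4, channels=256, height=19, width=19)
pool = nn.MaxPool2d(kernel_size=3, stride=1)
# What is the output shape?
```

Input: (4, 256, 19, 19) -> Output: (4, 256, 17, 17)

Answer: (4, 256, 17, 17)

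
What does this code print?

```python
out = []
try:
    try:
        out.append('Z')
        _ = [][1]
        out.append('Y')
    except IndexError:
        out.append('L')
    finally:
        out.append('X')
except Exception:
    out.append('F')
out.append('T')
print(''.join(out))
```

Execution trace: 'Z' (inner try body) → 'L' (inner except IndexError) → 'X' (inner finally) → 'T' (after the try/except). Output: ZLXT

Answer: ZLXT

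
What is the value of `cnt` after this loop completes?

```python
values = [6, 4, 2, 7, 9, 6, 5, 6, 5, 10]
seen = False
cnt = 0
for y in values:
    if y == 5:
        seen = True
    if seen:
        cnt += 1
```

Count elements after first 5 in [6, 4, 2, 7, 9, 6, 5, 6, 5, 10]
`cnt` takes the values: 0 → 1 → 2 → 3 → 4

Answer: 4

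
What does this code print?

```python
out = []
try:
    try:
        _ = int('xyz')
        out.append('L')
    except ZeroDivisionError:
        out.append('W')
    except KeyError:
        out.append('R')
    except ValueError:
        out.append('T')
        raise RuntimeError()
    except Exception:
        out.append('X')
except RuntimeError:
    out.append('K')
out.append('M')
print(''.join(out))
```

Execution trace: 'T' (inner except ValueError) → 'K' (outer except RuntimeError) → 'M' (after the try/except). Output: TKM

Answer: TKM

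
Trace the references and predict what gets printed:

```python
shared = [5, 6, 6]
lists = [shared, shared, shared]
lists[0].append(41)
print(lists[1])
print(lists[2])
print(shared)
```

Key concept: list of same reference.
Step by step:
`shared = [5, 6, 6]` → shared = [5, 6, 6]
`lists = [shared, shared, shared]` → lists = [[5, 6, 6], [5, 6, 6], [5, 6, 6]]
`lists[0].append(41)` → shared = [5, 6, 6, 41]; lists = [[5, 6, 6, 41], [5, 6, 6, 41], [5, 6, 6, 41]]
`print(lists[1])` → prints [5, 6, 6, 41]
`print(lists[2])` → prints [5, 6, 6, 41]
`print(shared)` → prints [5, 6, 6, 41]

Answer:
[5, 6, 6, 41]
[5, 6, 6, 41]
[5, 6, 6, 41]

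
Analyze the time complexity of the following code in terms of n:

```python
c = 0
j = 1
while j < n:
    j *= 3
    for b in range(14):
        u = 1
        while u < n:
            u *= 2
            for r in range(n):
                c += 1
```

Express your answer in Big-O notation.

Each loop level contributes: log n × 1 × log n × n. Multiplying the contributions gives O(n log² n).

Answer: O(n log² n)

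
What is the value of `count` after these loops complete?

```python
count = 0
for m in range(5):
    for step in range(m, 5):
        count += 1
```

Upper triangle: 5 + 4 + ... + 1
`count` takes the values: 0 → 1 → 2 → 3 → 4 → 5 → 6 → 7 → 8 → 9 → 10 → 11 → 12 → 13 → 14 → 15

Answer: 15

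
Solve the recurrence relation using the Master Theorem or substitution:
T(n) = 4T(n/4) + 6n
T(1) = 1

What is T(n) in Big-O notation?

By Master Theorem: a=4, b=4, f(n)=6n. Since log_4(4) = 1 and f(n) = Θ(n^1), Case 2 applies. T(n) = O(n log n).

Answer: O(n log n)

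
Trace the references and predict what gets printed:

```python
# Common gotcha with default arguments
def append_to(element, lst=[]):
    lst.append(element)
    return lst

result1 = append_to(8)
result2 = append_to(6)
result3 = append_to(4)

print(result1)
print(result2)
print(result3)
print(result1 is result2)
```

Key concept: mutable default argument gotcha.
Step by step:
`result1 = append_to(8)` → result1 = [8]
`result2 = append_to(6)` → result1 = [8, 6] (same object as result2); result2 = [8, 6] (same object as result1)
`result3 = append_to(4)` → result1 = [8, 6, 4] (same object as result2, result3); result2 = [8, 6, 4] (same object as result1, result3); result3 = [8, 6, 4] (same object as result1, result2)
`print(result1)` → prints [8, 6, 4]
`print(result2)` → prints [8, 6, 4]
`print(result3)` → prints [8, 6, 4]
`print(result1 is result2)` → prints True

Answer:
[8, 6, 4]
[8, 6, 4]
[8, 6, 4]
True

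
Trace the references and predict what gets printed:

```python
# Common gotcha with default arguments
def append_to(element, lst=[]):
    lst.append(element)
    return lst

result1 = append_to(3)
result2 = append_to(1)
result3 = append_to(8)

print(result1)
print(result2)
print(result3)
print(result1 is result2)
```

Key concept: mutable default argument gotcha.
Step by step:
`result1 = append_to(3)` → result1 = [3]
`result2 = append_to(1)` → result1 = [3, 1] (same object as result2); result2 = [3, 1] (same object as result1)
`result3 = append_to(8)` → result1 = [3, 1, 8] (same object as result2, result3); result2 = [3, 1, 8] (same object as result1, result3); result3 = [3, 1, 8] (same object as result1, result2)
`print(result1)` → prints [3, 1, 8]
`print(result2)` → prints [3, 1, 8]
`print(result3)` → prints [3, 1, 8]
`print(result1 is result2)` → prints True

Answer:
[3, 1, 8]
[3, 1, 8]
[3, 1, 8]
True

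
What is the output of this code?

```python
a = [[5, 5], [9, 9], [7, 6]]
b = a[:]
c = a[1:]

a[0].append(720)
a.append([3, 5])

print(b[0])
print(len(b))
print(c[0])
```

Key concept: slice with nested mutation.
Step by step:
`a = [[5, 5], [9, 9], [7, 6]]` → a = [[5, 5], [9, 9], [7, 6]]
`b = a[:]` → b = [[5, 5], [9, 9], [7, 6]]
`c = a[1:]` → c = [[9, 9], [7, 6]]
`a[0].append(720)` → a = [[5, 5, 720], [9, 9], [7, 6]]; b = [[5, 5, 720], [9, 9], [7, 6]]
`a.append([3, 5])` → a = [[5, 5, 720], [9, 9], [7, 6], [3, 5]]
`print(b[0])` → prints [5, 5, 720]
`print(len(b))` → prints 3
`print(c[0])` → prints [9, 9]

Answer:
[5, 5, 720]
3
[9, 9]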